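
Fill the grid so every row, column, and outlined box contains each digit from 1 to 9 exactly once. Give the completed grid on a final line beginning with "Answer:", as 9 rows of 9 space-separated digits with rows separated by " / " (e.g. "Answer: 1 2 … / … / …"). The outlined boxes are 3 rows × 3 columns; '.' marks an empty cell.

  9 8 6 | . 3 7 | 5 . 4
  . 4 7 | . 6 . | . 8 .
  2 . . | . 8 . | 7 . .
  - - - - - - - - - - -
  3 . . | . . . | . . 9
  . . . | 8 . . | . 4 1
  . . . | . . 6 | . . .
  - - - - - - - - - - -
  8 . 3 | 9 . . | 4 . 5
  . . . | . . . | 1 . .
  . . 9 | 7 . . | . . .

Step 1. [r8c4∈{2,3,4,5,6}] in col 4, 6 fits only at r8c4. So r8c4=6.
Step 2. [r6c4∈{1,2,3,4,5}] in col 4, 3 fits only at r6c4. So r6c4=3.
Step 3. [r8c8∈{2,3,7,9}] across row 8, 9 lands solely at r8c8 ⇒ r8c8=9.
Step 4. [r3c6∈{1,4,5,9}] 9 has one home in row 3: r3c6. So r3c6=9.
Step 5. [r3c2∈{1,3,5}] across col 2, 3 lands solely at r3c2. So r3c2=3.
Step 6. [r9c8∈{2,3,6}] r9c8 is the only open cell in col 8 admitting 3. So r9c8=3.
Step 7. [r8c6∈{2,3,4,5,8}] in row 8, 3 fits only at r8c6. So r8c6=3.
Step 8. [r9c6∈{1,2,4,5,8}] across col 6, 8 lands solely at r9c6, so r9c6=8.
Step 9. [r4c6∈{1,2,4,5}] r4c6 is the only open cell in col 6 admitting 4, so r4c6=4.
Step 10. [r8c9∈{2,7,8}] 8 has one home in row 8: r8c9, so r8c9=8.
Step 11. [r6c9∈{2,7}] across col 9, 7 lands solely at r6c9 ⇒ r6c9=7.
Step 12. [r7c8∈{2,6,7}] in col 8, 7 fits only at r7c8, so r7c8=7.
Step 13. [r7c2∈{1,2,6}] in row 7, 6 fits only at r7c2 ⇒ r7c2=6.
Step 14. [r5c1∈{5,6,7}] in col 1, 6 fits only at r5c1. So r5c1=6.
Step 15. [r8c1∈{4,5,7}] col 1 places 7 nowhere but r8c1. So r8c1=7.
Step 16. [r5c7∈{2,3}] across row 5, 3 lands solely at r5c7. So r5c7=3.
Step 17. [r3c4∈{1,4,5}] row 3 places 4 nowhere but r3c4 ⇒ r3c4=4.
Step 18. [r3c3∈{1,5}] across row 3, 5 lands solely at r3c3, so r3c3=5.
Step 19. [r5c3∈{2}] r5c3 has the single candidate 2. So r5c3=2.
Step 20. [r5c6∈{5}] nothing but 5 survives at r5c6 ⇒ r5c6=5.
Step 21. [r2c1∈{1}] r2c1 has the single candidate 1. So r2c1=1.
Step 22. [r9c2∈{1,2,5}] 1 has one home in box 7: r9c2 ⇒ r9c2=1.
Step 23. [r2c6∈{2}] r2c6 has the single candidate 2 ⇒ r2c6=2.
Step 24. [r7c5∈{1,2}] r7c5 is the only open cell in row 7 admitting 2 ⇒ r7c5=2.
Step 25. [r4c4∈{1,2}] col 4 places 2 nowhere but r4c4 ⇒ r4c4=2.
Step 26. [r8c3∈{4}] r8c3's peers cover all but 4 ⇒ r8c3=4.
Step 27. [r9c1∈{5}] only 5 remains possible at r9c1 ⇒ r9c1=5.
Step 28. [r1c8∈{1,2}] row 1 places 2 nowhere but r1c8, so r1c8=2.
Step 29. [r3c9∈{6}] r3c9 has the single candidate 6, so r3c9=6.
Step 30. [r6c8∈{5}] r6c8 is down to just 5. So r6c8=5.
Step 31. [r6c7∈{2,8}] 2 has one home in row 6: r6c7 ⇒ r6c7=2.
Step 32. [r4c7∈{6,8}] r4c7 is the only open cell in col 7 admitting 8, so r4c7=8.
Step 33. [r6c2∈{9}] r6c2's peers cover all but 9. So r6c2=9.
Step 34. [r4c3∈{1}] r4c3 is down to just 1, so r4c3=1.
Step 35. [r5c2∈{7}] r5c2 has the single candidate 7, so r5c2=7.
Step 36. [r2c4∈{5}] only 5 remains possible at r2c4 ⇒ r2c4=5.
Step 37. [r6c5∈{1}] r6c5 is down to just 1, so r6c5=1.
Step 38. [r4c5∈{7}] nothing but 7 survives at r4c5, so r4c5=7.
Step 39. [r9c9∈{2}] r9c9's peers cover all but 2, so r9c9=2.
Step 40. [r1c4∈{1}] r1c4 has the single candidate 1, so r1c4=1.
Step 41. [r5c5∈{9}] r5c5 has the single candidate 9, so r5c5=9.
Step 42. [r9c7∈{6}] r9c7 has the single candidate 6. So r9c7=6.
Step 43. [r3c8∈{1}] r3c8 has the single candidate 1, so r3c8=1.
Step 44. [r4c8∈{6}] r4c8 has the single candidate 6 ⇒ r4c8=6.
Step 45. [r4c2∈{5}] only 5 remains possible at r4c2, so r4c2=5.
Step 46. [r8c5∈{5}] r8c5 has the single candidate 5, so r8c5=5.
Step 47. [r8c2∈{2}] r8c2's peers cover all but 2, so r8c2=2.
Step 48. [r7c6∈{1}] only 1 remains possible at r7c6 ⇒ r7c6=1.
Step 49. [r6c1∈{4}] r6c1 is down to just 4, so r6c1=4.
Step 50. [r9c5∈{4}] nothing but 4 survives at r9c5. So r9c5=4.
Step 51. [r2c9∈{3}] nothing but 3 survives at r2c9. So r2c9=3.
Step 52. [r2c7∈{9}] r2c7's peers cover all but 9. So r2c7=9.
Step 53. [r6c3∈{8}] only 8 remains possible at r6c3. So r6c3=8.

Answer: 9 8 6 1 3 7 5 2 4 / 1 4 7 5 6 2 9 8 3 / 2 3 5 4 8 9 7 1 6 / 3 5 1 2 7 4 8 6 9 / 6 7 2 8 9 5 3 4 1 / 4 9 8 3 1 6 2 5 7 / 8 6 3 9 2 1 4 7 5 / 7 2 4 6 5 3 1 9 8 / 5 1 9 7 4 8 6 3 2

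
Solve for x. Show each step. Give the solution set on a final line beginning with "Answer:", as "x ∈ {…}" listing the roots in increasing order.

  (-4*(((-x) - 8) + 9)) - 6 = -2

Step 1. [(-4*(((-x) - 8) + 9)) - 6 = -2] add 6: x sits inside (… - 6) ⇒ sub: -4*(((-x) - 8) + 9) = 4.
Step 2. [-4*(((-x) - 8) + 9) = 4] divide by the outer -4 ⇒ div: ((-x) - 8) + 9 = -1.
Step 3. [((-x) - 8) + 9 = -1] peel the +9: subtract 9 from each side ⇒ sub: (-x) - 8 = -10.
Step 4. [(-x) - 8 = -10] peel the -8: add 8 from each side ⇒ sub: -x = -2.
Step 5. [-x = -2] flip signs both sides, so neg: x = 2.

Answer: x ∈ {2}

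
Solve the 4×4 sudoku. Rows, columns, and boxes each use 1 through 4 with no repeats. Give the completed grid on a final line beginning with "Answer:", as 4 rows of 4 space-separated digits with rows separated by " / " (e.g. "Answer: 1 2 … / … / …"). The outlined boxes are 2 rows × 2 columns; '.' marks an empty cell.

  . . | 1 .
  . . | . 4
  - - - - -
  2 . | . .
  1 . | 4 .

Step 1. [r4c2∈{3}] r4c2's peers cover all but 3, so r4c2=3.
Step 2. [r2c3∈{2,3}] in col 3, 2 fits only at r2c3 ⇒ r2c3=2.
Step 3. [r1c4∈{3}] nothing but 3 survives at r1c4 ⇒ r1c4=3.
Step 4. [r1c1∈{4}] nothing but 4 survives at r1c1, so r1c1=4.
Step 5. [r2c1∈{3}] r2c1 has the single candidate 3, so r2c1=3.
Step 6. [r4c4∈{2}] nothing but 2 survives at r4c4 ⇒ r4c4=2.
Step 7. [r3c2∈{4}] r3c2 is down to just 4. So r3c2=4.
Step 8. [r3c3∈{3}] r3c3 has the single candidate 3, so r3c3=3.
Step 9. [r1c2∈{2}] r1c2 has the single candidate 2. So r1c2=2.
Step 10. [r2c2∈{1}] r2c2 is down to just 1. So r2c2=1.
Step 11. [r3c4∈{1}] only 1 remains possible at r3c4, so r3c4=1.

Answer: 4 2 1 3 / 3 1 2 4 / 2 4 3 1 / 1 3 4 2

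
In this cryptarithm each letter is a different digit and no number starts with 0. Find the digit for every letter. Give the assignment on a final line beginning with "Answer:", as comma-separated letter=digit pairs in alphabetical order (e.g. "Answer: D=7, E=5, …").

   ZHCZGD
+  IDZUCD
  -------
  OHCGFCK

Step 1. [col 1: D + D ≡ K (mod 10)] K=4 is one option consistent with column 1 (D + D ≡ K (mod 10), carry-in 0) — take it, so K=4.
Step 2. [col 1: D + D ≡ K (mod 10)] D=7 is one option consistent with column 1 (D + D ≡ K (mod 10), carry-in 0) — take it ⇒ D=7.
Step 3. [col 2: G + C ≡ C (mod 10)] column 2 reads G+C+carry(1)=C with nothing yet; with digits 4,7 already taken and all letters distinct, the only value for G is 9. So G=9.
Step 4. [col 2: G + C ≡ C (mod 10)] no forcing yet in column 2 (carry-in 1); C=2 is free and consistent — try it. So C=2.
Step 5. [col 3: Z + U ≡ F (mod 10)] U=3 is one option consistent with column 3 (Z + U ≡ F (mod 10), carry-in 1) — take it ⇒ U=3.
Step 6. [col 3: Z + U ≡ F (mod 10)] Z=6 is one option consistent with column 3 (Z + U ≡ F (mod 10), carry-in 1) — take it. So Z=6.
Step 7. [col 3: Z + U ≡ F (mod 10)] column 3: given Z=6, U=3, carry-in 1, and digits 2,3,4,6,7,9 already taken and all letters distinct, Z+U≡F (mod 10) forces F=0. So F=0.
Step 8. [col 5: H + D ≡ C (mod 10)] from column 5 (D=7, C=2, carry-in 0, digits 0,2,3,4,6,7,9 already taken and all letters distinct): H must equal 5, so H=5.
Step 9. [O] the sum has 7 digits but both addends have 6; that extra leading digit O is the final carry, namely 1, so O=1.
Step 10. [col 6: Z + I ≡ H (mod 10)] in column 6 we have Z+I≡H with carry-in 1; given Z=6, H=5 and digits 0,1,2,3,4,5,6,7,9 already taken and all letters distinct, that pins I to 8. So I=8.

Answer: C=2, D=7, F=0, G=9, H=5, I=8, K=4, O=1, U=3, Z=6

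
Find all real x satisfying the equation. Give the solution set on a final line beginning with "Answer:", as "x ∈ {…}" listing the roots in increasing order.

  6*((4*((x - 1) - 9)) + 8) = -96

Step 1. [6*((4*((x - 1) - 9)) + 8) = -96] divide by the outer 6, so div: (4*((x - 1) - 9)) + 8 = -16.
Step 2. [(4*((x - 1) - 9)) + 8 = -16] peel the +8: subtract 8 from each side, so sub: 4*((x - 1) - 9) = -24.
Step 3. [4*((x - 1) - 9) = -24] 4·(inner) — divide through by 4 ⇒ div: (x - 1) - 9 = -6.
Step 4. [(x - 1) - 9 = -6] the outer -9 inverts by adding 9 ⇒ sub: x - 1 = 3.
Step 5. [x - 1 = 3] add 1: x sits inside (… - 1). So sub: x = 4.

Answer: x ∈ {4}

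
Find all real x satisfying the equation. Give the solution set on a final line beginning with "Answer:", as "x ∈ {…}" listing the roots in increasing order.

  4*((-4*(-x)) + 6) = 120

Step 1. [4*((-4*(-x)) + 6) = 120] 4 out front; divide by 4 ⇒ div: (-4*(-x)) + 6 = 30.
Step 2. [(-4*(-x)) + 6 = 30] the outer +6 inverts by subtracting 6 ⇒ sub: -4*(-x) = 24.
Step 3. [-4*(-x) = 24] leading coefficient -4: divide by -4, so div: -x = -6.
Step 4. [-x = -6] LHS negated; negate both sides, so neg: x = 6.

Answer: x ∈ {6}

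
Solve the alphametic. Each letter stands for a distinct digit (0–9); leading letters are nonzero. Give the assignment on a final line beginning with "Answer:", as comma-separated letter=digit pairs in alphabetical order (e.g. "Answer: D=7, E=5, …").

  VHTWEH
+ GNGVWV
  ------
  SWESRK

Step 1. [col 1: H + V ≡ K (mod 10)] V=6 is one option consistent with column 1 (H + V ≡ K (mod 10), carry-in 0) — take it. So V=6.
Step 2. [col 1: H + V ≡ K (mod 10)] no forcing yet in column 1 (carry-in 0); H=5 is free and consistent — try it. So H=5.
Step 3. [col 1: H + V ≡ K (mod 10)] in column 1 we have H+V≡K with carry-in 0; given H=5, V=6 and digits 5,6 already taken and all letters distinct, that pins K to 1 ⇒ K=1.
Step 4. [col 2: E + W ≡ R (mod 10)] several values work for W in column 2 (E + W ≡ R (mod 10), carry-in 1); try W=3, so W=3.
Step 5. [col 2: E + W ≡ R (mod 10)] E=0 is one option consistent with column 2 (E + W ≡ R (mod 10), carry-in 1) — take it ⇒ E=0.
Step 6. [col 2: E + W ≡ R (mod 10)] from column 2 (E=0, W=3, carry-in 1, digits 0,1,3,5,6 already taken and all letters distinct): R must equal 4, so R=4.
Step 7. [col 3: W + V ≡ S (mod 10)] column 3 reads W+V+carry(0)=S with W=3, V=6; with digits 0,1,3,4,5,6 already taken and all letters distinct, the only value for S is 9 ⇒ S=9.
Step 8. [col 4: T + G ≡ E (mod 10)] column 4 (T + G ≡ E (mod 10), carry-in 0) doesn't pin G yet; pick G=2 and continue, so G=2.
Step 9. [col 4: T + G ≡ E (mod 10)] column 4: given G=2, E=0, carry-in 0, and digits 0,1,2,3,4,5,6,9 already taken and all letters distinct, T+G≡E (mod 10) forces T=8 ⇒ T=8.
Step 10. [col 5: H + N ≡ W (mod 10)] column 5: given H=5, W=3, carry-in 1, and digits 0,1,2,3,4,5,6,8,9 already taken and all letters distinct, H+N≡W (mod 10) forces N=7 ⇒ N=7.

Answer: E=0, G=2, H=5, K=1, N=7, R=4, S=9, T=8, V=6, W=3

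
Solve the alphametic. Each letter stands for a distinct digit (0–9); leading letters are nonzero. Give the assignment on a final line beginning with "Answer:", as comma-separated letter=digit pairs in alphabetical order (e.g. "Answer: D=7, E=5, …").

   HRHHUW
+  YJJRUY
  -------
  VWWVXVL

Step 1. [col 1: W + Y ≡ L (mod 10)] L=6 is one option consistent with column 1 (W + Y ≡ L (mod 10), carry-in 0) — take it. So L=6.
Step 2. [col 1: W + Y ≡ L (mod 10)] several values work for W in column 1 (W + Y ≡ L (mod 10), carry-in 0); try W=7, so W=7.
Step 3. [V] adding two 6-digit numbers gives at most 6+1 digits, and here it does — V is that final carry and must be 1, so V=1.
Step 4. [col 1: W + Y ≡ L (mod 10)] column 1 reads W+Y+carry(0)=L with W=7, L=6; with digits 1,6,7 already taken and all letters distinct, the only value for Y is 9 ⇒ Y=9.
Step 5. [col 2: U + U ≡ V (mod 10)] several values work for U in column 2 (U + U ≡ V (mod 10), carry-in 1); try U=5, so U=5.
Step 6. [col 3: H + R ≡ X (mod 10)] X=3 is one option consistent with column 3 (H + R ≡ X (mod 10), carry-in 1) — take it. So X=3.
Step 7. [col 3: H + R ≡ X (mod 10)] several values work for R in column 3 (H + R ≡ X (mod 10), carry-in 1); try R=4. So R=4.
Step 8. [col 3: H + R ≡ X (mod 10)] in column 3 we have H+R≡X with carry-in 1; given R=4, X=3 and digits 1,3,4,5,6,7,9 already taken and all letters distinct, that pins H to 8 ⇒ H=8.
Step 9. [col 4: H + J ≡ V (mod 10)] from column 4 (H=8, V=1, carry-in 1, digits 1,3,4,5,6,7,8,9 already taken and all letters distinct): J must equal 2. So J=2.

Answer: H=8, J=2, L=6, R=4, U=5, V=1, W=7, X=3, Y=9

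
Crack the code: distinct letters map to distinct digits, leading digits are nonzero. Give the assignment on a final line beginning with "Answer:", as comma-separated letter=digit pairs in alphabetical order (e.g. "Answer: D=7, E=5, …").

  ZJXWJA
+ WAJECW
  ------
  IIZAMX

Step 1. [col 1: A + W ≡ X (mod 10)] several values work for W in column 1 (A + W ≡ X (mod 10), carry-in 0); try W=5 ⇒ W=5.
Step 2. [col 1: A + W ≡ X (mod 10)] several values work for X in column 1 (A + W ≡ X (mod 10), carry-in 0); try X=1, so X=1.
Step 3. [col 1: A + W ≡ X (mod 10)] column 1 reads A+W+carry(0)=X with W=5, X=1; with digits 1,5 already taken and all letters distinct, the only value for A is 6, so A=6.
Step 4. [col 2: J + C ≡ M (mod 10)] column 2 (J + C ≡ M (mod 10), carry-in 1) doesn't pin J yet; pick J=3 and continue ⇒ J=3.
Step 5. [col 2: J + C ≡ M (mod 10)] M=2 is one option consistent with column 2 (J + C ≡ M (mod 10), carry-in 1) — take it. So M=2.
Step 6. [col 2: J + C ≡ M (mod 10)] column 2 reads J+C+carry(1)=M with J=3, M=2; with digits 1,2,3,5,6 already taken and all letters distinct, the only value for C is 8. So C=8.
Step 7. [col 3: W + E ≡ A (mod 10)] in column 3 we have W+E≡A with carry-in 1; given W=5, A=6 and digits 1,2,3,5,6,8 already taken and all letters distinct, that pins E to 0, so E=0.
Step 8. [col 4: X + J ≡ Z (mod 10)] column 4 reads X+J+carry(0)=Z with X=1, J=3; with digits 0,1,2,3,5,6,8 already taken and all letters distinct, the only value for Z is 4, so Z=4.
Step 9. [col 5: J + A ≡ I (mod 10)] from column 5 (J=3, A=6, carry-in 0, digits 0,1,2,3,4,5,6,8 already taken and all letters distinct): I must equal 9. So I=9.

Answer: A=6, C=8, E=0, I=9, J=3, M=2, W=5, X=1, Z=4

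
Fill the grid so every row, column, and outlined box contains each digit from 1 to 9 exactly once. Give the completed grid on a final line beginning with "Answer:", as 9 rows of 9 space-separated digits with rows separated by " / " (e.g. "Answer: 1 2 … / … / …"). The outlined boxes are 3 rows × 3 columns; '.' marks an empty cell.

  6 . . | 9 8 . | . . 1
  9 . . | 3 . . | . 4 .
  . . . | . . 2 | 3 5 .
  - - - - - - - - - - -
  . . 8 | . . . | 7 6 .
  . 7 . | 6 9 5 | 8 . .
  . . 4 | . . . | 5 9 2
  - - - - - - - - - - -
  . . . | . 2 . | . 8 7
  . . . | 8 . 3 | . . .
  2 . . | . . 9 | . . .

Step 1. [r9c2∈{1,3,4,5,6,8}] r9c2 is the only open cell in row 9 admitting 8. So r9c2=8.
Step 2. [r2c5∈{1,5,6,7}] in box 2, 5 fits only at r2c5 ⇒ r2c5=5.
Step 3. [r4c2∈{1,2,3,5,9}] row 4 places 9 nowhere but r4c2 ⇒ r4c2=9.
Step 4. [r5c8∈{1,3}] in box 6, 1 fits only at r5c8, so r5c8=1.
Step 5. [r5c1∈{3}] r5c1 has the single candidate 3. So r5c1=3.
Step 6. [r6c1∈{1}] nothing but 1 survives at r6c1, so r6c1=1.
Step 7. [r1c7∈{2}] r1c7 is down to just 2. So r1c7=2.
Step 8. [r2c7∈{6}] only 6 remains possible at r2c7. So r2c7=6.
Step 9. [r7c6∈{1,4,6}] 6 has one home in col 6: r7c6 ⇒ r7c6=6.
Step 10. [r6c4∈{7}] nothing but 7 survives at r6c4 ⇒ r6c4=7.
Step 11. [r4c9∈{3,4}] across box 6, 3 lands solely at r4c9. So r4c9=3.
Step 12. [r3c1∈{4,7,8}] in col 1, 8 fits only at r3c1 ⇒ r3c1=8.
Step 13. [r8c1∈{4,5,7}] r8c1 is the only open cell in col 1 admitting 7. So r8c1=7.
Step 14. [r7c1∈{4,5}] r7c1 is the only open cell in col 1 admitting 4, so r7c1=4.
Step 15. [r9c5∈{1,4,7}] row 9 places 7 nowhere but r9c5. So r9c5=7.
Step 16. [r3c3∈{1,7}] across row 3, 7 lands solely at r3c3, so r3c3=7.
Step 17. [r3c5∈{1,4,6}] 6 has one home in row 3: r3c5 ⇒ r3c5=6.
Step 18. [r4c4∈{1,2,4}] 2 has one home in row 4: r4c4, so r4c4=2.
Step 19. [r2c6∈{1,7}] across row 2, 7 lands solely at r2c6 ⇒ r2c6=7.
Step 20. [r3c4∈{1,4}] in box 2, 1 fits only at r3c4, so r3c4=1.
Step 21. [r8c5∈{1,4}] in box 8, 1 fits only at r8c5, so r8c5=1.
Step 22. [r9c4∈{4,5}] in col 4, 4 fits only at r9c4. So r9c4=4.
Step 23. [r9c7∈{1}] nothing but 1 survives at r9c7. So r9c7=1.
Step 24. [r7c7∈{9}] r7c7's peers cover all but 9 ⇒ r7c7=9.
Step 25. [r2c2∈{1,2}] in col 2, 2 fits only at r2c2 ⇒ r2c2=2.
Step 26. [r7c2∈{1,3,5}] 1 has one home in col 2: r7c2, so r7c2=1.
Step 27. [r1c2∈{3,4,5}] col 2 places 3 nowhere but r1c2, so r1c2=3.
Step 28. [r8c2∈{5,6}] r8c2 is the only open cell in col 2 admitting 5, so r8c2=5.
Step 29. [r1c6∈{4}] r1c6's peers cover all but 4 ⇒ r1c6=4.
Step 30. [r8c7∈{4}] nothing but 4 survives at r8c7, so r8c7=4.
Step 31. [r8c9∈{6}] r8c9 has the single candidate 6 ⇒ r8c9=6.
Step 32. [r9c3∈{3,6}] r9c3 is the only open cell in row 9 admitting 6, so r9c3=6.
Step 33. [r9c8∈{3}] r9c8 has the single candidate 3, so r9c8=3.
Step 34. [r6c5∈{3}] only 3 remains possible at r6c5 ⇒ r6c5=3.
Step 35. [r5c9∈{4}] nothing but 4 survives at r5c9, so r5c9=4.
Step 36. [r4c5∈{4}] r4c5 is down to just 4, so r4c5=4.
Step 37. [r4c6∈{1}] r4c6 is down to just 1. So r4c6=1.
Step 38. [r6c2∈{6}] only 6 remains possible at r6c2 ⇒ r6c2=6.
Step 39. [r7c3∈{3}] r7c3's peers cover all but 3, so r7c3=3.
Step 40. [r4c1∈{5}] r4c1 has the single candidate 5. So r4c1=5.
Step 41. [r7c4∈{5}] r7c4's peers cover all but 5. So r7c4=5.
Step 42. [r6c6∈{8}] r6c6's peers cover all but 8 ⇒ r6c6=8.
Step 43. [r8c8∈{2}] r8c8 has the single candidate 2 ⇒ r8c8=2.
Step 44. [r3c2∈{4}] r3c2 is down to just 4 ⇒ r3c2=4.
Step 45. [r3c9∈{9}] r3c9 has the single candidate 9 ⇒ r3c9=9.
Step 46. [r8c3∈{9}] only 9 remains possible at r8c3. So r8c3=9.
Step 47. [r9c9∈{5}] only 5 remains possible at r9c9. So r9c9=5.
Step 48. [r2c9∈{8}] r2c9's peers cover all but 8. So r2c9=8.
Step 49. [r2c3∈{1}] only 1 remains possible at r2c3. So r2c3=1.
Step 50. [r1c3∈{5}] nothing but 5 survives at r1c3 ⇒ r1c3=5.
Step 51. [r1c8∈{7}] r1c8 has the single candidate 7. So r1c8=7.
Step 52. [r5c3∈{2}] nothing but 2 survives at r5c3 ⇒ r5c3=2.

Answer: 6 3 5 9 8 4 2 7 1 / 9 2 1 3 5 7 6 4 8 / 8 4 7 1 6 2 3 5 9 / 5 9 8 2 4 1 7 6 3 / 3 7 2 6 9 5 8 1 4 / 1 6 4 7 3 8 5 9 2 / 4 1 3 5 2 6 9 8 7 / 7 5 9 8 1 3 4 2 6 / 2 8 6 4 7 9 1 3 5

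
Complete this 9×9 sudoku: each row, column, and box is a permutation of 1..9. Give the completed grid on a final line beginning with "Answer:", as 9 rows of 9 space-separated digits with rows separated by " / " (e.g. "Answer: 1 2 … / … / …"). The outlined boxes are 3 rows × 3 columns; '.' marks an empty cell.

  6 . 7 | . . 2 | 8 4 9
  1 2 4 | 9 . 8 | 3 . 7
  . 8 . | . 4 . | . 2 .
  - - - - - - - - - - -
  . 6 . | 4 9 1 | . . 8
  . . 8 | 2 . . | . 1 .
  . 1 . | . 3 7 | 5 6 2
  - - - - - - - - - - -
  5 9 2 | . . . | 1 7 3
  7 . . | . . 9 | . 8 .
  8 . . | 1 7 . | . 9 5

Step 1. [r2c5∈{5,6}] in row 2, 6 fits only at r2c5, so r2c5=6.
Step 2. [r5c5∈{5}] r5c5 is down to just 5, so r5c5=5.
Step 3. [r3c6∈{3,5}] col 6 places 5 nowhere but r3c6. So r3c6=5.
Step 4. [r9c6∈{3,4,6}] 3 has one home in col 6: r9c6. So r9c6=3.
Step 5. [r5c9∈{4}] r5c9's peers cover all but 4, so r5c9=4.
Step 6. [r8c9∈{6}] nothing but 6 survives at r8c9 ⇒ r8c9=6.
Step 7. [r6c3∈{9}] nothing but 9 survives at r6c3. So r6c3=9.
Step 8. [r3c3∈{3}] nothing but 3 survives at r3c3 ⇒ r3c3=3.
Step 9. [r9c2∈{4}] r9c2 is down to just 4. So r9c2=4.
Step 10. [r5c2∈{3,7}] 7 has one home in col 2: r5c2, so r5c2=7.
Step 11. [r7c4∈{6,8}] 6 has one home in col 4: r7c4, so r7c4=6.
Step 12. [r4c8∈{3}] r4c8's peers cover all but 3, so r4c8=3.
Step 13. [r8c7∈{2,4}] 4 has one home in row 8: r8c7, so r8c7=4.
Step 14. [r1c4∈{3}] only 3 remains possible at r1c4 ⇒ r1c4=3.
Step 15. [r8c2∈{3}] r8c2's peers cover all but 3, so r8c2=3.
Step 16. [r4c3∈{5}] r4c3 has the single candidate 5 ⇒ r4c3=5.
Step 17. [r3c7∈{6}] nothing but 6 survives at r3c7. So r3c7=6.
Step 18. [r5c6∈{6}] nothing but 6 survives at r5c6 ⇒ r5c6=6.
Step 19. [r7c5∈{8}] nothing but 8 survives at r7c5, so r7c5=8.
Step 20. [r3c1∈{9}] only 9 remains possible at r3c1, so r3c1=9.
Step 21. [r4c1∈{2}] nothing but 2 survives at r4c1 ⇒ r4c1=2.
Step 22. [r9c7∈{2}] r9c7 has the single candidate 2, so r9c7=2.
Step 23. [r1c5∈{1}] only 1 remains possible at r1c5. So r1c5=1.
Step 24. [r9c3∈{6}] only 6 remains possible at r9c3. So r9c3=6.
Step 25. [r7c6∈{4}] nothing but 4 survives at r7c6, so r7c6=4.
Step 26. [r3c4∈{7}] r3c4 is down to just 7. So r3c4=7.
Step 27. [r5c7∈{9}] r5c7's peers cover all but 9. So r5c7=9.
Step 28. [r8c3∈{1}] nothing but 1 survives at r8c3. So r8c3=1.
Step 29. [r1c2∈{5}] r1c2 has the single candidate 5. So r1c2=5.
Step 30. [r4c7∈{7}] r4c7 has the single candidate 7. So r4c7=7.
Step 31. [r6c4∈{8}] r6c4's peers cover all but 8. So r6c4=8.
Step 32. [r5c1∈{3}] r5c1's peers cover all but 3, so r5c1=3.
Step 33. [r6c1∈{4}] nothing but 4 survives at r6c1. So r6c1=4.
Step 34. [r2c8∈{5}] r2c8's peers cover all but 5. So r2c8=5.
Step 35. [r3c9∈{1}] r3c9 is down to just 1 ⇒ r3c9=1.
Step 36. [r8c4∈{5}] nothing but 5 survives at r8c4 ⇒ r8c4=5.
Step 37. [r8c5∈{2}] nothing but 2 survives at r8c5. So r8c5=2.

Answer: 6 5 7 3 1 2 8 4 9 / 1 2 4 9 6 8 3 5 7 / 9 8 3 7 4 5 6 2 1 / 2 6 5 4 9 1 7 3 8 / 3 7 8 2 5 6 9 1 4 / 4 1 9 8 3 7 5 6 2 / 5 9 2 6 8 4 1 7 3 / 7 3 1 5 2 9 4 8 6 / 8 4 6 1 7 3 2 9 5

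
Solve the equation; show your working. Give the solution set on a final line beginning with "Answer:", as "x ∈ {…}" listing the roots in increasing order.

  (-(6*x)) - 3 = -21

Step 1. [(-(6*x)) - 3 = -21] peel the -3: add 3 from each side. So sub: -(6*x) = -18.
Step 2. [-(6*x) = -18] leading − — multiply by −1 ⇒ neg: 6*x = 18.
Step 3. [6*x = 18] 6 out front; divide by 6 ⇒ div: x = 3.

Answer: x ∈ {3}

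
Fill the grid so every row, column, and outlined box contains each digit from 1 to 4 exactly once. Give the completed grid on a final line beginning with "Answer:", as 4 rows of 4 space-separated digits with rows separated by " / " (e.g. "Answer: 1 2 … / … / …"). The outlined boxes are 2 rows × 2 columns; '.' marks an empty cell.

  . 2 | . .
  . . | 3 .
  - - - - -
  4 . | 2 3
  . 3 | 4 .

Step 1. [r2c1∈{1}] r2c1 is down to just 1, so r2c1=1.
Step 2. [r1c4∈{1,4}] r1c4 is the only open cell in row 1 admitting 4, so r1c4=4.
Step 3. [r3c2∈{1}] only 1 remains possible at r3c2 ⇒ r3c2=1.
Step 4. [r1c1∈{3}] nothing but 3 survives at r1c1. So r1c1=3.
Step 5. [r1c3∈{1}] only 1 remains possible at r1c3 ⇒ r1c3=1.
Step 6. [r2c2∈{4}] r2c2 is down to just 4, so r2c2=4.
Step 7. [r4c4∈{1}] nothing but 1 survives at r4c4 ⇒ r4c4=1.
Step 8. [r2c4∈{2}] r2c4 is down to just 2 ⇒ r2c4=2.
Step 9. [r4c1∈{2}] nothing but 2 survives at r4c1. So r4c1=2.

Answer: 3 2 1 4 / 1 4 3 2 / 4 1 2 3 / 2 3 4 1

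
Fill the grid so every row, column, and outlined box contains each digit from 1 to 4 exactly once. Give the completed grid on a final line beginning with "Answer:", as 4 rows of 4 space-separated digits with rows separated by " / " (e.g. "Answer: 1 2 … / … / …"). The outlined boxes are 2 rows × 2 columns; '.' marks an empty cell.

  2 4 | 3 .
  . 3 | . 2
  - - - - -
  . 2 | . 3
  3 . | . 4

Step 1. [r3c3∈{1}] r3c3 has the single candidate 1 ⇒ r3c3=1.
Step 2. [r2c1∈{1}] only 1 remains possible at r2c1 ⇒ r2c1=1.
Step 3. [r4c2∈{1}] r4c2 is down to just 1, so r4c2=1.
Step 4. [r3c1∈{4}] r3c1 is down to just 4, so r3c1=4.
Step 5. [r2c3∈{4}] r2c3 has the single candidate 4 ⇒ r2c3=4.
Step 6. [r4c3∈{2}] r4c3 is down to just 2, so r4c3=2.
Step 7. [r1c4∈{1}] only 1 remains possible at r1c4, so r1c4=1.

Answer: 2 4 3 1 / 1 3 4 2 / 4 2 1 3 / 3 1 2 4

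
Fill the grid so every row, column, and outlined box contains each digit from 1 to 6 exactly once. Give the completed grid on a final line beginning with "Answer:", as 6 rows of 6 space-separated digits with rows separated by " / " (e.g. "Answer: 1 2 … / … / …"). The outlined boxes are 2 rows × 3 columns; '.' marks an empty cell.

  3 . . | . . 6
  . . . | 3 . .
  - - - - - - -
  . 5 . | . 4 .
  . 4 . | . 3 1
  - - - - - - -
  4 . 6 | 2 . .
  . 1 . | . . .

Step 1. [r4c3∈{2}] r4c3's peers cover all but 2. So r4c3=2.
Step 2. [r1c4∈{1,4,5}] r1c4 is the only open cell in col 4 admitting 1. So r1c4=1.
Step 3. [r2c6∈{2,4,5}] r2c6 is the only open cell in box 2 admitting 4, so r2c6=4.
Step 4. [r4c1∈{6}] only 6 remains possible at r4c1. So r4c1=6.
Step 5. [r1c2∈{2}] nothing but 2 survives at r1c2. So r1c2=2.
Step 6. [r1c5∈{5}] nothing but 5 survives at r1c5 ⇒ r1c5=5.
Step 7. [r5c6∈{3,5}] row 5 places 5 nowhere but r5c6, so r5c6=5.
Step 8. [r3c3∈{1,3}] r3c3 is the only open cell in row 3 admitting 3. So r3c3=3.
Step 9. [r2c3∈{1,5}] 1 has one home in col 3: r2c3. So r2c3=1.
Step 10. [r6c5∈{6}] r6c5 is down to just 6, so r6c5=6.
Step 11. [r6c1∈{2,5}] r6c1 is the only open cell in row 6 admitting 2 ⇒ r6c1=2.
Step 12. [r1c3∈{4}] r1c3 is down to just 4 ⇒ r1c3=4.
Step 13. [r3c1∈{1}] r3c1 has the single candidate 1. So r3c1=1.
Step 14. [r5c2∈{3}] r5c2's peers cover all but 3, so r5c2=3.
Step 15. [r3c6∈{2}] r3c6 is down to just 2 ⇒ r3c6=2.
Step 16. [r5c5∈{1}] r5c5's peers cover all but 1. So r5c5=1.
Step 17. [r2c2∈{6}] only 6 remains possible at r2c2 ⇒ r2c2=6.
Step 18. [r3c4∈{6}] r3c4's peers cover all but 6 ⇒ r3c4=6.
Step 19. [r6c6∈{3}] nothing but 3 survives at r6c6, so r6c6=3.
Step 20. [r6c3∈{5}] r6c3 is down to just 5 ⇒ r6c3=5.
Step 21. [r4c4∈{5}] r4c4 has the single candidate 5, so r4c4=5.
Step 22. [r6c4∈{4}] r6c4's peers cover all but 4, so r6c4=4.
Step 23. [r2c1∈{5}] r2c1 has the single candidate 5 ⇒ r2c1=5.
Step 24. [r2c5∈{2}] only 2 remains possible at r2c5, so r2c5=2.

Answer: 3 2 4 1 5 6 / 5 6 1 3 2 4 / 1 5 3 6 4 2 / 6 4 2 5 3 1 / 4 3 6 2 1 5 / 2 1 5 4 6 3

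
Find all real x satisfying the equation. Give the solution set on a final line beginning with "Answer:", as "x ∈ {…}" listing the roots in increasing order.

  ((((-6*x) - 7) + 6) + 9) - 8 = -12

Step 1. [((((-6*x) - 7) + 6) + 9) - 8 = -12] add 8: x sits inside (… - 8). So sub: (((-6*x) - 7) + 6) + 9 = -4.
Step 2. [(((-6*x) - 7) + 6) + 9 = -4] subtract 9: x sits inside (… + 9). So sub: ((-6*x) - 7) + 6 = -13.
Step 3. [((-6*x) - 7) + 6 = -13] +6 is outermost — subtract 6 both sides, so sub: (-6*x) - 7 = -19.
Step 4. [(-6*x) - 7 = -19] the outer -7 inverts by adding 7. So sub: -6*x = -12.
Step 5. [-6*x = -12] leading coefficient -6: divide by -6 ⇒ div: x = 2.

Answer: x ∈ {2}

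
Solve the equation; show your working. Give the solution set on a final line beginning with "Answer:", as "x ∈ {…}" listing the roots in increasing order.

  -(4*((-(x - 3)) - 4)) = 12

Step 1. [-(4*((-(x - 3)) - 4)) = 12] leading − — multiply by −1, so neg: 4*((-(x - 3)) - 4) = -12.
Step 2. [4*((-(x - 3)) - 4) = -12] 4·(inner) — divide through by 4 ⇒ div: (-(x - 3)) - 4 = -3.
Step 3. [(-(x - 3)) - 4 = -3] the outer -4 inverts by adding 4. So sub: -(x - 3) = 1.
Step 4. [-(x - 3) = 1] flip signs both sides. So neg: x - 3 = -1.
Step 5. [x - 3 = -1] -3 is outermost — add 3 both sides ⇒ sub: x = 2.

Answer: x ∈ {2}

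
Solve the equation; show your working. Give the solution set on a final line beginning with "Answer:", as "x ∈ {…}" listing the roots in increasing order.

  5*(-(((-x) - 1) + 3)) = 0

Step 1. [5*(-(((-x) - 1) + 3)) = 0] leading coefficient 5: divide by 5. So div: -(((-x) - 1) + 3) = 0.
Step 2. [-(((-x) - 1) + 3) = 0] leading − — multiply by −1 ⇒ neg: ((-x) - 1) + 3 = 0.
Step 3. [((-x) - 1) + 3 = 0] +3 is outermost — subtract 3 both sides ⇒ sub: (-x) - 1 = -3.
Step 4. [(-x) - 1 = -3] 1 comes off first (add 1), so sub: -x = -2.
Step 5. [-x = -2] flip signs both sides ⇒ neg: x = 2.

Answer: x ∈ {2}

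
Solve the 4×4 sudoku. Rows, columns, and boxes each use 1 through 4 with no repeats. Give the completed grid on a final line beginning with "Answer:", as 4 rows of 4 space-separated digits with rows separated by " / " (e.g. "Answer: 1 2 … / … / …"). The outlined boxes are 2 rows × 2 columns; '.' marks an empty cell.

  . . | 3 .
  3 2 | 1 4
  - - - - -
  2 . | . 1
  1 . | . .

Step 1. [r3c3∈{4}] r3c3 has the single candidate 4 ⇒ r3c3=4.
Step 2. [r4c4∈{2,3}] 3 has one home in col 4: r4c4 ⇒ r4c4=3.
Step 3. [r1c1∈{4}] r1c1 has the single candidate 4, so r1c1=4.
Step 4. [r1c2∈{1}] nothing but 1 survives at r1c2, so r1c2=1.
Step 5. [r3c2∈{3}] r3c2 is down to just 3 ⇒ r3c2=3.
Step 6. [r4c3∈{2}] r4c3's peers cover all but 2, so r4c3=2.
Step 7. [r4c2∈{4}] only 4 remains possible at r4c2, so r4c2=4.
Step 8. [r1c4∈{2}] r1c4's peers cover all but 2 ⇒ r1c4=2.

Answer: 4 1 3 2 / 3 2 1 4 / 2 3 4 1 / 1 4 2 3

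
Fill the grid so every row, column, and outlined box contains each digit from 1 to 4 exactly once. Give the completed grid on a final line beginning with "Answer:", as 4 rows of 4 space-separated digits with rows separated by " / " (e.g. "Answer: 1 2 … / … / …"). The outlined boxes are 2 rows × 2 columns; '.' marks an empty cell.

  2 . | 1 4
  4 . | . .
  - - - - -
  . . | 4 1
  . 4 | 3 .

Step 1. [r2c4∈{2,3}] across col 4, 3 lands solely at r2c4. So r2c4=3.
Step 2. [r3c2∈{2,3}] r3c2 is the only open cell in row 3 admitting 2 ⇒ r3c2=2.
Step 3. [r4c4∈{2}] r4c4 is down to just 2, so r4c4=2.
Step 4. [r1c2∈{3}] r1c2 is down to just 3. So r1c2=3.
Step 5. [r2c3∈{2}] nothing but 2 survives at r2c3 ⇒ r2c3=2.
Step 6. [r2c2∈{1}] r2c2 is down to just 1, so r2c2=1.
Step 7. [r4c1∈{1}] r4c1 has the single candidate 1 ⇒ r4c1=1.
Step 8. [r3c1∈{3}] only 3 remains possible at r3c1, so r3c1=3.

Answer: 2 3 1 4 / 4 1 2 3 / 3 2 4 1 / 1 4 3 2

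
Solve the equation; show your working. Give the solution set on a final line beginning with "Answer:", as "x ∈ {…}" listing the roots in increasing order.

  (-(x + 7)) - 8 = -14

Step 1. [(-(x + 7)) - 8 = -14] add 8: x sits inside (… - 8), so sub: -(x + 7) = -6.
Step 2. [-(x + 7) = -6] LHS negated; negate both sides. So neg: x + 7 = 6.
Step 3. [x + 7 = 6] peel the +7: subtract 7 from each side. So sub: x = -1.

Answer: x ∈ {-1}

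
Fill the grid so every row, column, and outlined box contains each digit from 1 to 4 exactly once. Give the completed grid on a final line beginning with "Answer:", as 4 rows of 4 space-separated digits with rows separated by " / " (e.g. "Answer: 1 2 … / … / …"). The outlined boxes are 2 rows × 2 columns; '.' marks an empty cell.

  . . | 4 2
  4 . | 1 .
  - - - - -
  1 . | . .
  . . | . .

Step 1. [r4c1∈{2,3}] 2 has one home in col 1: r4c1 ⇒ r4c1=2.
Step 2. [r4c3∈{3}] r4c3 is down to just 3. So r4c3=3.
Step 3. [r3c2∈{3,4}] r3c2 is the only open cell in row 3 admitting 3, so r3c2=3.
Step 4. [r3c4∈{4}] only 4 remains possible at r3c4, so r3c4=4.
Step 5. [r2c2∈{2}] r2c2 has the single candidate 2 ⇒ r2c2=2.
Step 6. [r4c4∈{1}] only 1 remains possible at r4c4. So r4c4=1.
Step 7. [r3c3∈{2}] r3c3's peers cover all but 2, so r3c3=2.
Step 8. [r1c1∈{3}] only 3 remains possible at r1c1 ⇒ r1c1=3.
Step 9. [r4c2∈{4}] only 4 remains possible at r4c2. So r4c2=4.
Step 10. [r1c2∈{1}] r1c2 has the single candidate 1. So r1c2=1.
Step 11. [r2c4∈{3}] r2c4 has the single candidate 3. So r2c4=3.

Answer: 3 1 4 2 / 4 2 1 3 / 1 3 2 4 / 2 4 3 1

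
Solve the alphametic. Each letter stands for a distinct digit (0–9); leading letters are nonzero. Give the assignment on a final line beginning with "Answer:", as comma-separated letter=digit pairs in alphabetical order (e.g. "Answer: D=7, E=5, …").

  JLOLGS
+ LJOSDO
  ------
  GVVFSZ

Step 1. [col 1: S + O ≡ Z (mod 10)] no forcing yet in column 1 (carry-in 0); S=1 is free and consistent — try it. So S=1.
Step 2. [col 1: S + O ≡ Z (mod 10)] no forcing yet in column 1 (carry-in 0); Z=0 is free and consistent — try it ⇒ Z=0.
Step 3. [col 1: S + O ≡ Z (mod 10)] column 1: given S=1, Z=0, carry-in 0, and digits 0,1 already taken and all letters distinct, S+O≡Z (mod 10) forces O=9 ⇒ O=9.
Step 4. [col 2: G + D ≡ S (mod 10)] no forcing yet in column 2 (carry-in 1); G=7 is free and consistent — try it. So G=7.
Step 5. [col 2: G + D ≡ S (mod 10)] in column 2 we have G+D≡S with carry-in 1; given G=7, S=1 and digits 0,1,7,9 already taken and all letters distinct, that pins D to 3, so D=3.
Step 6. [col 3: L + S ≡ F (mod 10)] column 3 (L + S ≡ F (mod 10), carry-in 1) doesn't pin L yet; pick L=2 and continue. So L=2.
Step 7. [col 3: L + S ≡ F (mod 10)] column 3 reads L+S+carry(1)=F with L=2, S=1; with digits 0,1,2,3,7,9 already taken and all letters distinct, the only value for F is 4 ⇒ F=4.
Step 8. [col 4: O + O ≡ V (mod 10)] column 4: given O=9, carry-in 0, and digits 0,1,2,3,4,7,9 already taken and all letters distinct, O+O≡V (mod 10) forces V=8. So V=8.
Step 9. [col 5: L + J ≡ V (mod 10)] in column 5 we have L+J≡V with carry-in 1; given L=2, V=8 and digits 0,1,2,3,4,7,8,9 already taken and all letters distinct, that pins J to 5, so J=5.

Answer: D=3, F=4, G=7, J=5, L=2, O=9, S=1, V=8, Z=0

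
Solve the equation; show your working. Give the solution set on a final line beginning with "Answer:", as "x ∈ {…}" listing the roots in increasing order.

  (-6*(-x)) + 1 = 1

Step 1. [(-6*(-x)) + 1 = 1] 1 comes off first (subtract 1). So sub: -6*(-x) = 0.
Step 2. [-6*(-x) = 0] LHS = -6·(…); ÷-6 both sides, so div: -x = 0.
Step 3. [-x = 0] leading − — multiply by −1 ⇒ neg: x = 0.

Answer: x ∈ {0}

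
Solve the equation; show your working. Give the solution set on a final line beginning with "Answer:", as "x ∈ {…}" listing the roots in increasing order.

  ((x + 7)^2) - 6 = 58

Step 1. [((x + 7)^2) - 6 = 58] peel the -6: add 6 from each side. So sub: (x + 7)^2 = 64.
Step 2. [(x + 7)^2 = 64] 64 ≥ 0, LHS is (·)² — take ±√. So sqrt: x + 7 = 8 or -8.
Step 3. [x + 7 = 8 or -8] 7 comes off first (subtract 7), so sub: x = 1 or -15.

Answer: x ∈ {-15, 1}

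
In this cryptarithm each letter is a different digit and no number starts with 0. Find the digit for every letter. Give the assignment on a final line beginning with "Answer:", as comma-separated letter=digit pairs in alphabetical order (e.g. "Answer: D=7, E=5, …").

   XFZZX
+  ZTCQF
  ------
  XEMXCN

Step 1. [col 1: X + F ≡ N (mod 10)] several values work for N in column 1 (X + F ≡ N (mod 10), carry-in 0); try N=6. So N=6.
Step 2. [col 1: X + F ≡ N (mod 10)] F=5 is one option consistent with column 1 (X + F ≡ N (mod 10), carry-in 0) — take it ⇒ F=5.
Step 3. [col 1: X + F ≡ N (mod 10)] column 1 reads X+F+carry(0)=N with F=5, N=6; with digits 5,6 already taken and all letters distinct, the only value for X is 1. So X=1.
Step 4. [col 2: Z + Q ≡ C (mod 10)] several values work for Q in column 2 (Z + Q ≡ C (mod 10), carry-in 0); try Q=4 ⇒ Q=4.
Step 5. [col 2: Z + Q ≡ C (mod 10)] column 2 (Z + Q ≡ C (mod 10), carry-in 0) doesn't pin C yet; pick C=2 and continue. So C=2.
Step 6. [col 2: Z + Q ≡ C (mod 10)] column 2 reads Z+Q+carry(0)=C with Q=4, C=2; with digits 1,2,4,5,6 already taken and all letters distinct, the only value for Z is 8 ⇒ Z=8.
Step 7. [col 4: F + T ≡ M (mod 10)] M=3 is one option consistent with column 4 (F + T ≡ M (mod 10), carry-in 1) — take it ⇒ M=3.
Step 8. [col 4: F + T ≡ M (mod 10)] column 4: given F=5, M=3, carry-in 1, and digits 1,2,3,4,5,6,8 already taken and all letters distinct, F+T≡M (mod 10) forces T=7. So T=7.
Step 9. [col 5: X + Z ≡ E (mod 10)] from column 5 (X=1, Z=8, carry-in 1, digits 1,2,3,4,5,6,7,8 already taken and all letters distinct): E must equal 0, so E=0.

Answer: C=2, E=0, F=5, M=3, N=6, Q=4, T=7, X=1, Z=8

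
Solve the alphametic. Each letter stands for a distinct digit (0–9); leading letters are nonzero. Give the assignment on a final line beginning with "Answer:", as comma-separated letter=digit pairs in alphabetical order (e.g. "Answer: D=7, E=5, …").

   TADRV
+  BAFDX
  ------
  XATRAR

Step 1. [col 1: V + X ≡ R (mod 10)] several values work for R in column 1 (V + X ≡ R (mod 10), carry-in 0); try R=0 ⇒ R=0.
Step 2. [col 1: V + X ≡ R (mod 10)] several values work for V in column 1 (V + X ≡ R (mod 10), carry-in 0); try V=9 ⇒ V=9.
Step 3. [col 1: V + X ≡ R (mod 10)] column 1: given V=9, R=0, carry-in 0, and digits 0,9 already taken and all letters distinct, V+X≡R (mod 10) forces X=1 ⇒ X=1.
Step 4. [col 2: R + D ≡ A (mod 10)] column 2 (R + D ≡ A (mod 10), carry-in 1) doesn't pin A yet; pick A=3 and continue, so A=3.
Step 5. [col 2: R + D ≡ A (mod 10)] in column 2 we have R+D≡A with carry-in 1; given R=0, A=3 and digits 0,1,3,9 already taken and all letters distinct, that pins D to 2 ⇒ D=2.
Step 6. [col 3: D + F ≡ R (mod 10)] in column 3 we have D+F≡R with carry-in 0; given D=2, R=0 and digits 0,1,2,3,9 already taken and all letters distinct, that pins F to 8, so F=8.
Step 7. [col 4: A + A ≡ T (mod 10)] in column 4 we have A+A≡T with carry-in 1; given A=3 and digits 0,1,2,3,8,9 already taken and all letters distinct, that pins T to 7 ⇒ T=7.
Step 8. [col 5: T + B ≡ A (mod 10)] from column 5 (T=7, A=3, carry-in 0, digits 0,1,2,3,7,8,9 already taken and all letters distinct): B must equal 6. So B=6.

Answer: A=3, B=6, D=2, F=8, R=0, T=7, V=9, X=1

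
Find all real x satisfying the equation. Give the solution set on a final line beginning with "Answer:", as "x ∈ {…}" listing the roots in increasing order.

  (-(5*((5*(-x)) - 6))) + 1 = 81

Step 1. [(-(5*((5*(-x)) - 6))) + 1 = 81] 1 comes off first (subtract 1), so sub: -(5*((5*(-x)) - 6)) = 80.
Step 2. [-(5*((5*(-x)) - 6)) = 80] leading − — multiply by −1, so neg: 5*((5*(-x)) - 6) = -80.
Step 3. [5*((5*(-x)) - 6) = -80] 5·(inner) — divide through by 5, so div: (5*(-x)) - 6 = -16.
Step 4. [(5*(-x)) - 6 = -16] peel the -6: add 6 from each side. So sub: 5*(-x) = -10.
Step 5. [5*(-x) = -10] LHS = 5·(…); ÷5 both sides, so div: -x = -2.
Step 6. [-x = -2] flip signs both sides. So neg: x = 2.

Answer: x ∈ {2}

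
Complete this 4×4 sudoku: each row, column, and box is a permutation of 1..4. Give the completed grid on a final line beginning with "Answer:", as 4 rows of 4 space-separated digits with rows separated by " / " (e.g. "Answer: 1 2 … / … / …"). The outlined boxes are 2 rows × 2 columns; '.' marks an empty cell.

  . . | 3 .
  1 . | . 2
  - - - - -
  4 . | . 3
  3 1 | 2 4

Step 1. [r1c2∈{2,4}] row 1 places 4 nowhere but r1c2. So r1c2=4.
Step 2. [r1c1∈{2}] r1c1 is down to just 2, so r1c1=2.
Step 3. [r3c2∈{2}] r3c2's peers cover all but 2, so r3c2=2.
Step 4. [r2c2∈{3}] nothing but 3 survives at r2c2. So r2c2=3.
Step 5. [r3c3∈{1}] r3c3's peers cover all but 1. So r3c3=1.
Step 6. [r2c3∈{4}] only 4 remains possible at r2c3, so r2c3=4.
Step 7. [r1c4∈{1}] only 1 remains possible at r1c4 ⇒ r1c4=1.

Answer: 2 4 3 1 / 1 3 4 2 / 4 2 1 3 / 3 1 2 4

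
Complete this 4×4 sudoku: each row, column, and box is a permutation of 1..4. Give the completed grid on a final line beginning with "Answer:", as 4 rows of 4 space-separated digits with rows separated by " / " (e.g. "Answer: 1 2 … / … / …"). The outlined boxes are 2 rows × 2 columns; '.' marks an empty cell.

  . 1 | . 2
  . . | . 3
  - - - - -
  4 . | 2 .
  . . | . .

Step 1. [r4c1∈{1,2,3}] across col 1, 1 lands solely at r4c1 ⇒ r4c1=1.
Step 2. [r2c2∈{2,4}] r2c2 is the only open cell in col 2 admitting 4 ⇒ r2c2=4.
Step 3. [r4c3∈{3,4}] across col 3, 3 lands solely at r4c3 ⇒ r4c3=3.
Step 4. [r1c1∈{3}] r1c1 has the single candidate 3. So r1c1=3.
Step 5. [r2c1∈{2}] r2c1 is down to just 2. So r2c1=2.
Step 6. [r4c2∈{2}] r4c2's peers cover all but 2. So r4c2=2.
Step 7. [r4c4∈{4}] r4c4's peers cover all but 4, so r4c4=4.
Step 8. [r3c4∈{1}] r3c4 has the single candidate 1. So r3c4=1.
Step 9. [r1c3∈{4}] r1c3 is down to just 4, so r1c3=4.
Step 10. [r2c3∈{1}] r2c3 is down to just 1 ⇒ r2c3=1.
Step 11. [r3c2∈{3}] r3c2's peers cover all but 3, so r3c2=3.

Answer: 3 1 4 2 / 2 4 1 3 / 4 3 2 1 / 1 2 3 4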